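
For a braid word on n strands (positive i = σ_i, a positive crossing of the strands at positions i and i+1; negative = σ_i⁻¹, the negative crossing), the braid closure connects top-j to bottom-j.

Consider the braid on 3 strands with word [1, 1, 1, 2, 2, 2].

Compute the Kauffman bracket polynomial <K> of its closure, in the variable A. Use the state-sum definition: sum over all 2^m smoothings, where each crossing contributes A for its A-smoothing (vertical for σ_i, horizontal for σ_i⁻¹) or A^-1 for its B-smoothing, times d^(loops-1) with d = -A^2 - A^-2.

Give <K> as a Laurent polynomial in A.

A^10 + 2*A^2 - 2*A^-2 + A^-6 - 2*A^-10 + A^-14

Derivation:
Braid: s1 s1 s1 s2 s2 s2 on 3 strands, 6 crossings.
Writhe w = (#positive) - (#negative) = 6 - 0 = 6.
State-sum expansion of <K>. There are 2^6 = 64 states.
For each crossing: s=0 is the vertical smoothing, s=1 horizontal. Crossing k contributes A^(sign_k * (1 - 2*s_k)); loop factor d = -A^2 - A^-2.
Tabulate the states by total A-exponent and number of loops L (A-exp: L × count):
  A^6: L=3 ×1
  A^4: L=2 ×6
  A^2: L=1 ×9, L=3 ×6
  A^0: L=2 ×18, L=4 ×2
  A^-2: L=3 ×15
  A^-4: L=4 ×6
  A^-6: L=5 ×1
Each group contributes A^e * Σ count * d^(L-1):
Powers of d = -A^2 - A^-2: d^2 = A^4 + 2 + A^-4; d^3 = -A^6 - 3*A^2 - 3*A^-2 - A^-6; d^4 = A^8 + 4*A^4 + 6 + 4*A^-4 + A^-8.
  A^6 * (d^2) = A^10 + 2*A^6 + A^2
  A^4 * (6*d) = -6*A^6 - 6*A^2
  A^2 * (9 + 6*d^2) = 6*A^6 + 21*A^2 + 6*A^-2
  A^0 * (18*d + 2*d^3) = -2*A^6 - 24*A^2 - 24*A^-2 - 2*A^-6
  A^-2 * (15*d^2) = 15*A^2 + 30*A^-2 + 15*A^-6
  A^-4 * (6*d^3) = -6*A^2 - 18*A^-2 - 18*A^-6 - 6*A^-10
  A^-6 * (d^4) = A^2 + 4*A^-2 + 6*A^-6 + 4*A^-10 + A^-14
Summing the groups: <K> = A^10 + 2*A^2 - 2*A^-2 + A^-6 - 2*A^-10 + A^-14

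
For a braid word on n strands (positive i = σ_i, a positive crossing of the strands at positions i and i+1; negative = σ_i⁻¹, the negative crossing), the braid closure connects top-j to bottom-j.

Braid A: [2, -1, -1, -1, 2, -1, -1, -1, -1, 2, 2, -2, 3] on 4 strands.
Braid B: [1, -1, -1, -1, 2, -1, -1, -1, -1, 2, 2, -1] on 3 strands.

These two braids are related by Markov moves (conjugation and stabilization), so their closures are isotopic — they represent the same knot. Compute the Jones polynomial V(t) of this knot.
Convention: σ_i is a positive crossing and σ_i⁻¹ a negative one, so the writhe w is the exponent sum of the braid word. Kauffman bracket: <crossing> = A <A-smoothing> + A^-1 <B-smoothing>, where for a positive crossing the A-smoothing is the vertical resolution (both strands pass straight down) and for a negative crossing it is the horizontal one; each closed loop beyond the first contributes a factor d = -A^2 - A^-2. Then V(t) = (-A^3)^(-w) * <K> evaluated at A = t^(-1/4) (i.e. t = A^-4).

-t + 2 - 3*t^-1 + 6*t^-2 - 6*t^-3 + 7*t^-4 - 7*t^-5 + 6*t^-6 - 4*t^-7 + 2*t^-8 - t^-9

Derivation:
Markov-equivalent braids have isotopic closures, hence identical knot invariants. Strip the Markov moves from each word to reach a common short braid β, then compute V(t) once on β.
Braid A: s2 s1^-1 s1^-1 s1^-1 s2 s1^-1 s1^-1 s1^-1 s1^-1 s2 s2 s2^-1 s3 on 4 strands reduces by inverse Markov moves (closure unchanged at each step):
  Destabilize: the word has the form β·s3 where s3 occurs only as the final letter (β ∈ B_3); drop it and the last strand → 3 strands.
  Deconjugate: the word is γ·β·γ⁻¹ with γ = s2 (prefix) and γ⁻¹ = s2^-1 (suffix); strip both.
Reduced to β = s1^-1 s1^-1 s1^-1 s2 s1^-1 s1^-1 s1^-1 s1^-1 s2 s2 on 3 strands, 10 crossings.
Braid B: s1 s1^-1 s1^-1 s1^-1 s2 s1^-1 s1^-1 s1^-1 s1^-1 s2 s2 s1^-1 on 3 strands reduces by inverse Markov moves (closure unchanged at each step):
  Deconjugate: the word is γ·β·γ⁻¹ with γ = s1 (prefix) and γ⁻¹ = s1^-1 (suffix); strip both.
Reduced to β = s1^-1 s1^-1 s1^-1 s2 s1^-1 s1^-1 s1^-1 s1^-1 s2 s2 on 3 strands, 10 crossings.
Both give the same β = s1^-1 s1^-1 s1^-1 s2 s1^-1 s1^-1 s1^-1 s1^-1 s2 s2 on 3 strands, so one state sum suffices:
Braid: s1^-1 s1^-1 s1^-1 s2 s1^-1 s1^-1 s1^-1 s1^-1 s2 s2 on 3 strands, 10 crossings.
Writhe w = (#positive) - (#negative) = 3 - 7 = -4.
State-sum expansion of <K>. There are 2^10 = 1024 states.
For each crossing: s=0 is the vertical smoothing, s=1 horizontal. Crossing k contributes A^(sign_k * (1 - 2*s_k)); loop factor d = -A^2 - A^-2.
Tabulate the states by total A-exponent and number of loops L (A-exp: L × count):
  A^10: L=8 ×1
  A^8: L=7 ×10
  A^6: L=6 ×44, L=8 ×1
  A^4: L=5 ×112, L=7 ×8
  A^2: L=4 ×182, L=6 ×28
  A^0: L=3 ×194, L=5 ×58
  A^-2: L=2 ×130, L=4 ×79, L=6 ×1
  A^-4: L=1 ×45, L=3 ×70, L=5 ×5
  A^-6: L=2 ×36, L=4 ×9
  A^-8: L=3 ×10
  A^-10: L=4 ×1
Each group contributes A^e * Σ count * d^(L-1):
Powers of d = -A^2 - A^-2: d^2 = A^4 + 2 + A^-4; d^3 = -A^6 - 3*A^2 - 3*A^-2 - A^-6; d^4 = A^8 + 4*A^4 + 6 + 4*A^-4 + A^-8; d^5 = -A^10 - 5*A^6 - 10*A^2 - 10*A^-2 - 5*A^-6 - A^-10; d^6 = A^12 + 6*A^8 + 15*A^4 + 20 + 15*A^-4 + 6*A^-8 + A^-12; d^7 = -A^14 - 7*A^10 - 21*A^6 - 35*A^2 - 35*A^-2 - 21*A^-6 - 7*A^-10 - A^-14.
  A^10 * (d^7) = -A^24 - 7*A^20 - 21*A^16 - 35*A^12 - 35*A^8 - 21*A^4 - 7 - A^-4
  A^8 * (10*d^6) = 10*A^20 + 60*A^16 + 150*A^12 + 200*A^8 + 150*A^4 + 60 + 10*A^-4
  A^6 * (44*d^5 + d^7) = -A^20 - 51*A^16 - 241*A^12 - 475*A^8 - 475*A^4 - 241 - 51*A^-4 - A^-8
  A^4 * (112*d^4 + 8*d^6) = 8*A^16 + 160*A^12 + 568*A^8 + 832*A^4 + 568 + 160*A^-4 + 8*A^-8
  A^2 * (182*d^3 + 28*d^5) = -28*A^12 - 322*A^8 - 826*A^4 - 826 - 322*A^-4 - 28*A^-8
  A^0 * (194*d^2 + 58*d^4) = 58*A^8 + 426*A^4 + 736 + 426*A^-4 + 58*A^-8
  A^-2 * (130*d + 79*d^3 + d^5) = -A^8 - 84*A^4 - 377 - 377*A^-4 - 84*A^-8 - A^-12
  A^-4 * (45 + 70*d^2 + 5*d^4) = 5*A^4 + 90 + 215*A^-4 + 90*A^-8 + 5*A^-12
  A^-6 * (36*d + 9*d^3) = -9 - 63*A^-4 - 63*A^-8 - 9*A^-12
  A^-8 * (10*d^2) = 10*A^-4 + 20*A^-8 + 10*A^-12
  A^-10 * (d^3) = -A^-4 - 3*A^-8 - 3*A^-12 - A^-16
Summing the groups: <K> = -A^24 + 2*A^20 - 4*A^16 + 6*A^12 - 7*A^8 + 7*A^4 - 6 + 6*A^-4 - 3*A^-8 + 2*A^-12 - A^-16
Normalise by the writhe: (-A^3)^(-w) = (-A^3)^(4) = A^12, so f(A) = A^12 * <K> = -A^36 + 2*A^32 - 4*A^28 + 6*A^24 - 7*A^20 + 7*A^16 - 6*A^12 + 6*A^8 - 3*A^4 + 2 - A^-4.
Substitute A = t^(-1/4), i.e. A^e → t^(-e/4): V(t) = -t + 2 - 3*t^-1 + 6*t^-2 - 6*t^-3 + 7*t^-4 - 7*t^-5 + 6*t^-6 - 4*t^-7 + 2*t^-8 - t^-9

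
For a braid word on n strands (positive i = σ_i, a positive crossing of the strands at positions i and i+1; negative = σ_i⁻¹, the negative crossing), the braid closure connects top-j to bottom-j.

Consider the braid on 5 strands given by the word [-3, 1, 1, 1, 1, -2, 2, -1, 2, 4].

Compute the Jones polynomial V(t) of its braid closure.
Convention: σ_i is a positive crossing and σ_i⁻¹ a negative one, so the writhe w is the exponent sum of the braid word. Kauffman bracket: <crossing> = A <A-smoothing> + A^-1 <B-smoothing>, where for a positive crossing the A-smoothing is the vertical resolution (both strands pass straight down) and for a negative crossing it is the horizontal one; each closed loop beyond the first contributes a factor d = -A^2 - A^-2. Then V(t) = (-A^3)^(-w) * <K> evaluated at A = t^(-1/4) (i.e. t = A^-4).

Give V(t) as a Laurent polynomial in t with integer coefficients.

-t^4 + t^3 + t

Derivation:
The presented braid s3^-1 s1 s1 s1 s1 s2^-1 s2 s1^-1 s2 s4 on 5 strands reduces by inverse Markov moves (closure unchanged at each step):
  Destabilize: the word has the form β·s4 where s4 occurs only as the final letter (β ∈ B_4); drop it and the last strand → 4 strands.
Reduced to β = s3^-1 s1 s1 s1 s1 s2^-1 s2 s1^-1 s2 on 4 strands, 9 crossings.
Compute on β:
First cancel adjacent σ_i σ_i⁻¹ pairs (Reidemeister II — same braid, same closure): s3^-1 s1 s1 s1 s1 s2^-1 s2 s1^-1 s2 → s3^-1 s1 s1 s1 s2.
Braid: s3^-1 s1 s1 s1 s2 on 4 strands, 5 crossings.
Writhe w = (#positive) - (#negative) = 4 - 1 = 3.
State-sum expansion of <K>. There are 2^5 = 32 states.
Smooth each crossing (0=||, 1=⌣⌢); contribution A^(Σ sign_k(1-2s_k)) * d^(L-1).
  state 00000: A-exp=+3, loops=4, term = A^3 * d^3
  state 00001: A-exp=+1, loops=3, term = A^1 * d^2
  state 00010: A-exp=+1, loops=3, term = A^1 * d^2
  state 00011: A-exp=-1, loops=2, term = A^-1 * d^1
  state 00100: A-exp=+1, loops=3, term = A^1 * d^2
  state 00101: A-exp=-1, loops=2, term = A^-1 * d^1
  state 00110: A-exp=-1, loops=4, term = A^-1 * d^3
  state 00111: A-exp=-3, loops=3, term = A^-3 * d^2
  state 01000: A-exp=+1, loops=3, term = A^1 * d^2
  state 01001: A-exp=-1, loops=2, term = A^-1 * d^1
  state 01010: A-exp=-1, loops=4, term = A^-1 * d^3
  state 01011: A-exp=-3, loops=3, term = A^-3 * d^2
  state 01100: A-exp=-1, loops=4, term = A^-1 * d^3
  state 01101: A-exp=-3, loops=3, term = A^-3 * d^2
  state 01110: A-exp=-3, loops=5, term = A^-3 * d^4
  state 01111: A-exp=-5, loops=4, term = A^-5 * d^3
  state 10000: A-exp=+5, loops=3, term = A^5 * d^2
  state 10001: A-exp=+3, loops=2, term = A^3 * d^1
  state 10010: A-exp=+3, loops=2, term = A^3 * d^1
  state 10011: A-exp=+1, loops=1, term = A^1 * d^0
  state 10100: A-exp=+3, loops=2, term = A^3 * d^1
  state 10101: A-exp=+1, loops=1, term = A^1 * d^0
  state 10110: A-exp=+1, loops=3, term = A^1 * d^2
  state 10111: A-exp=-1, loops=2, term = A^-1 * d^1
  state 11000: A-exp=+3, loops=2, term = A^3 * d^1
  state 11001: A-exp=+1, loops=1, term = A^1 * d^0
  state 11010: A-exp=+1, loops=3, term = A^1 * d^2
  state 11011: A-exp=-1, loops=2, term = A^-1 * d^1
  state 11100: A-exp=+1, loops=3, term = A^1 * d^2
  state 11101: A-exp=-1, loops=2, term = A^-1 * d^1
  state 11110: A-exp=-1, loops=4, term = A^-1 * d^3
  state 11111: A-exp=-3, loops=3, term = A^-3 * d^2
Collect the terms by A-exponent (count of states per loop number):
Powers of d = -A^2 - A^-2: d^2 = A^4 + 2 + A^-4; d^3 = -A^6 - 3*A^2 - 3*A^-2 - A^-6; d^4 = A^8 + 4*A^4 + 6 + 4*A^-4 + A^-8.
  A^5 * (d^2) = A^9 + 2*A^5 + A
  A^3 * (4*d + d^3) = -A^9 - 7*A^5 - 7*A - A^-3
  A^1 * (3 + 7*d^2) = 7*A^5 + 17*A + 7*A^-3
  A^-1 * (6*d + 4*d^3) = -4*A^5 - 18*A - 18*A^-3 - 4*A^-7
  A^-3 * (4*d^2 + d^4) = A^5 + 8*A + 14*A^-3 + 8*A^-7 + A^-11
  A^-5 * (d^3) = -A - 3*A^-3 - 3*A^-7 - A^-11
Summing the groups: <K> = -A^5 - A^-3 + A^-7
Normalise by the writhe: (-A^3)^(-w) = (-A^3)^(-3) = -A^-9, so f(A) = -A^-9 * <K> = A^-4 + A^-12 - A^-16.
Substitute A = t^(-1/4), i.e. A^e → t^(-e/4): V(t) = -t^4 + t^3 + t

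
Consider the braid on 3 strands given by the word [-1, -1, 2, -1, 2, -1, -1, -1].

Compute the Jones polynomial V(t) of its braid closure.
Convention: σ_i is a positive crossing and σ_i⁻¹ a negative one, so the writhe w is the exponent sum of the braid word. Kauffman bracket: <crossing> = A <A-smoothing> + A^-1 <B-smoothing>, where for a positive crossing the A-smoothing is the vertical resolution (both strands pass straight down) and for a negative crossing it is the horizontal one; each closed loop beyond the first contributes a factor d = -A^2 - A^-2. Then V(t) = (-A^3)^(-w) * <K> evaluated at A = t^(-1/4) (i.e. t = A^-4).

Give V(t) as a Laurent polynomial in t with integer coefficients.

1 - t^-1 + 2*t^-2 - 2*t^-3 + 3*t^-4 - 3*t^-5 + 2*t^-6 - 2*t^-7 + t^-8

Derivation:
Braid: s1^-1 s1^-1 s2 s1^-1 s2 s1^-1 s1^-1 s1^-1 on 3 strands, 8 crossings.
Writhe w = (#positive) - (#negative) = 2 - 6 = -4.
State-sum expansion of <K>. There are 2^8 = 256 states.
Each crossing splits two ways (0=vertical, 1=horizontal). The state's weight is A^(#A-smoothings - #B-smoothings) * d^(loops - 1).
Tabulate the states by total A-exponent and number of loops L (A-exp: L × count):
  A^8: L=7 ×1
  A^6: L=6 ×8
  A^4: L=5 ×28
  A^2: L=4 ×55, L=6 ×1
  A^0: L=3 ×65, L=5 ×5
  A^-2: L=2 ×46, L=4 ×10
  A^-4: L=1 ×17, L=3 ×11
  A^-6: L=2 ×8
  A^-8: L=3 ×1
Each group contributes A^e * Σ count * d^(L-1):
Powers of d = -A^2 - A^-2: d^2 = A^4 + 2 + A^-4; d^3 = -A^6 - 3*A^2 - 3*A^-2 - A^-6; d^4 = A^8 + 4*A^4 + 6 + 4*A^-4 + A^-8; d^5 = -A^10 - 5*A^6 - 10*A^2 - 10*A^-2 - 5*A^-6 - A^-10; d^6 = A^12 + 6*A^8 + 15*A^4 + 20 + 15*A^-4 + 6*A^-8 + A^-12.
  A^8 * (d^6) = A^20 + 6*A^16 + 15*A^12 + 20*A^8 + 15*A^4 + 6 + A^-4
  A^6 * (8*d^5) = -8*A^16 - 40*A^12 - 80*A^8 - 80*A^4 - 40 - 8*A^-4
  A^4 * (28*d^4) = 28*A^12 + 112*A^8 + 168*A^4 + 112 + 28*A^-4
  A^2 * (55*d^3 + d^5) = -A^12 - 60*A^8 - 175*A^4 - 175 - 60*A^-4 - A^-8
  A^0 * (65*d^2 + 5*d^4) = 5*A^8 + 85*A^4 + 160 + 85*A^-4 + 5*A^-8
  A^-2 * (46*d + 10*d^3) = -10*A^4 - 76 - 76*A^-4 - 10*A^-8
  A^-4 * (17 + 11*d^2) = 11 + 39*A^-4 + 11*A^-8
  A^-6 * (8*d) = -8*A^-4 - 8*A^-8
  A^-8 * (d^2) = A^-4 + 2*A^-8 + A^-12
Summing the groups: <K> = A^20 - 2*A^16 + 2*A^12 - 3*A^8 + 3*A^4 - 2 + 2*A^-4 - A^-8 + A^-12
Normalise by the writhe: (-A^3)^(-w) = (-A^3)^(4) = A^12, so f(A) = A^12 * <K> = A^32 - 2*A^28 + 2*A^24 - 3*A^20 + 3*A^16 - 2*A^12 + 2*A^8 - A^4 + 1.
Substitute A = t^(-1/4), i.e. A^e → t^(-e/4): V(t) = 1 - t^-1 + 2*t^-2 - 2*t^-3 + 3*t^-4 - 3*t^-5 + 2*t^-6 - 2*t^-7 + t^-8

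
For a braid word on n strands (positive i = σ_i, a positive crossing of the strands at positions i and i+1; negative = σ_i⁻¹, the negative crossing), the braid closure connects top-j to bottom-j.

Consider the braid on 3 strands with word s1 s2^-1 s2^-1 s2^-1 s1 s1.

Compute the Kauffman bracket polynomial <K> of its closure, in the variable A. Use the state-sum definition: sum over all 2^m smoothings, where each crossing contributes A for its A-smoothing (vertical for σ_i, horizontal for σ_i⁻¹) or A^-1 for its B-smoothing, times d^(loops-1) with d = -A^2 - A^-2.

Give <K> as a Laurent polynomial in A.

Braid: s1 s2^-1 s2^-1 s2^-1 s1 s1 on 3 strands, 6 crossings.
Writhe w = (#positive) - (#negative) = 3 - 3 = 0.
Enumerate smoothing states for the bracket polynomial. There are 2^6 = 64 states.
For each crossing: s=0 is the vertical smoothing, s=1 horizontal. Crossing k contributes A^(sign_k * (1 - 2*s_k)); loop factor d = -A^2 - A^-2.
Tabulate the states by total A-exponent and number of loops L (A-exp: L × count):
  A^6: L=4 ×1
  A^4: L=3 ×6
  A^2: L=2 ×12, L=4 ×3
  A^0: L=1 ×9, L=3 ×10, L=5 ×1
  A^-2: L=2 ×12, L=4 ×3
  A^-4: L=3 ×6
  A^-6: L=4 ×1
Each group contributes A^e * Σ count * d^(L-1):
Powers of d = -A^2 - A^-2: d^2 = A^4 + 2 + A^-4; d^3 = -A^6 - 3*A^2 - 3*A^-2 - A^-6; d^4 = A^8 + 4*A^4 + 6 + 4*A^-4 + A^-8.
  A^6 * (d^3) = -A^12 - 3*A^8 - 3*A^4 - 1
  A^4 * (6*d^2) = 6*A^8 + 12*A^4 + 6
  A^2 * (12*d + 3*d^3) = -3*A^8 - 21*A^4 - 21 - 3*A^-4
  A^0 * (9 + 10*d^2 + d^4) = A^8 + 14*A^4 + 35 + 14*A^-4 + A^-8
  A^-2 * (12*d + 3*d^3) = -3*A^4 - 21 - 21*A^-4 - 3*A^-8
  A^-4 * (6*d^2) = 6 + 12*A^-4 + 6*A^-8
  A^-6 * (d^3) = -1 - 3*A^-4 - 3*A^-8 - A^-12
Summing the groups: <K> = -A^12 + A^8 - A^4 + 3 - A^-4 + A^-8 - A^-12

Answer: -A^12 + A^8 - A^4 + 3 - A^-4 + A^-8 - A^-12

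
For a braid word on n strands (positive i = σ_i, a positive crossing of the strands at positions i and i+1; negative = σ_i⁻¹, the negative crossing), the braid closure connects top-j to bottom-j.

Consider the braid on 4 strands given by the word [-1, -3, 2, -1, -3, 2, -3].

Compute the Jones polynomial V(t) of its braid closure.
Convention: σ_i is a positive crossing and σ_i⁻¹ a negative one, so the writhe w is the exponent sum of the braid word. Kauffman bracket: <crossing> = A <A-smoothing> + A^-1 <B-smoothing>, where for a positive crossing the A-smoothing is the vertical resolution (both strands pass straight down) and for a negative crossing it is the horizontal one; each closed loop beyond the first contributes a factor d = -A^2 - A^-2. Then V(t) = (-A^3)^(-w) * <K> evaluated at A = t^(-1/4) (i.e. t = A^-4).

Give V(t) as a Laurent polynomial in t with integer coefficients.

t - 2 + 3*t^-1 - 3*t^-2 + 4*t^-3 - 3*t^-4 + 2*t^-5 - t^-6

Derivation:
Braid: s1^-1 s3^-1 s2 s1^-1 s3^-1 s2 s3^-1 on 4 strands, 7 crossings.
Writhe w = (#positive) - (#negative) = 2 - 5 = -3.
Computing the Kauffman bracket via state sum. There are 2^7 = 128 states.
For each crossing: s=0 is the vertical smoothing, s=1 horizontal. Crossing k contributes A^(sign_k * (1 - 2*s_k)); loop factor d = -A^2 - A^-2.
Tabulate the states by total A-exponent and number of loops L (A-exp: L × count):
  A^7: L=5 ×1
  A^5: L=4 ×7
  A^3: L=3 ×20, L=5 ×1
  A^1: L=2 ×29, L=4 ×6
  A^-1: L=1 ×19, L=3 ×16
  A^-3: L=2 ×19, L=4 ×2
  A^-5: L=3 ×7
  A^-7: L=4 ×1
Each group contributes A^e * Σ count * d^(L-1):
Powers of d = -A^2 - A^-2: d^2 = A^4 + 2 + A^-4; d^3 = -A^6 - 3*A^2 - 3*A^-2 - A^-6; d^4 = A^8 + 4*A^4 + 6 + 4*A^-4 + A^-8.
  A^7 * (d^4) = A^15 + 4*A^11 + 6*A^7 + 4*A^3 + A^-1
  A^5 * (7*d^3) = -7*A^11 - 21*A^7 - 21*A^3 - 7*A^-1
  A^3 * (20*d^2 + d^4) = A^11 + 24*A^7 + 46*A^3 + 24*A^-1 + A^-5
  A^1 * (29*d + 6*d^3) = -6*A^7 - 47*A^3 - 47*A^-1 - 6*A^-5
  A^-1 * (19 + 16*d^2) = 16*A^3 + 51*A^-1 + 16*A^-5
  A^-3 * (19*d + 2*d^3) = -2*A^3 - 25*A^-1 - 25*A^-5 - 2*A^-9
  A^-5 * (7*d^2) = 7*A^-1 + 14*A^-5 + 7*A^-9
  A^-7 * (d^3) = -A^-1 - 3*A^-5 - 3*A^-9 - A^-13
Summing the groups: <K> = A^15 - 2*A^11 + 3*A^7 - 4*A^3 + 3*A^-1 - 3*A^-5 + 2*A^-9 - A^-13
Normalise by the writhe: (-A^3)^(-w) = (-A^3)^(3) = -A^9, so f(A) = -A^9 * <K> = -A^24 + 2*A^20 - 3*A^16 + 4*A^12 - 3*A^8 + 3*A^4 - 2 + A^-4.
Substitute A = t^(-1/4), i.e. A^e → t^(-e/4): V(t) = t - 2 + 3*t^-1 - 3*t^-2 + 4*t^-3 - 3*t^-4 + 2*t^-5 - t^-6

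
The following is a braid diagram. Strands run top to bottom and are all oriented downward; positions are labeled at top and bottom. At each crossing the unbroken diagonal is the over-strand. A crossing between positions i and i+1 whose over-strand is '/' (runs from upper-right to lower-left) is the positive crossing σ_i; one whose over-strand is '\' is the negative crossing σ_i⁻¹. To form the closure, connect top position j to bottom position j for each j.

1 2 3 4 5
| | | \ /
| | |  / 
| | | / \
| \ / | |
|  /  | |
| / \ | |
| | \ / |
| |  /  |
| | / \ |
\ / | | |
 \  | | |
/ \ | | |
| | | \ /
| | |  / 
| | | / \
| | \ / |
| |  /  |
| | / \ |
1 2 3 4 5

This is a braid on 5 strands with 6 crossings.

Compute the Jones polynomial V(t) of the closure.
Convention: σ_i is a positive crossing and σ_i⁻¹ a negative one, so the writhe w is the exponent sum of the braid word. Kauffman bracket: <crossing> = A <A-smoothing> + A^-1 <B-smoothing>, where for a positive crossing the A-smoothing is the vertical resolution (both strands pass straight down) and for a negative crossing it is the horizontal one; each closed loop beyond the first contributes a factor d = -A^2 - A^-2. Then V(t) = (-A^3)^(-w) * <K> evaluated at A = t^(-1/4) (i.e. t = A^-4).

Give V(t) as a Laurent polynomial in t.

-t^4 + t^3 + t

Derivation:
Reading the diagram top to bottom ('/'-over between positions i,i+1 = s_i, '\'-over = s_i^-1): braid word = s4 s2 s3 s1^-1 s4 s3.
Braid: s4 s2 s3 s1^-1 s4 s3 on 5 strands, 6 crossings.
Writhe w = (#positive) - (#negative) = 5 - 1 = 4.
Enumerate smoothing states for the bracket polynomial. There are 2^6 = 64 states.
Each crossing splits two ways (0=vertical, 1=horizontal). The state's weight is A^(#A-smoothings - #B-smoothings) * d^(loops - 1).
Tabulate the states by total A-exponent and number of loops L (A-exp: L × count):
  A^6: L=4 ×1
  A^4: L=3 ×5, L=5 ×1
  A^2: L=2 ×8, L=4 ×7
  A^0: L=1 ×4, L=3 ×14, L=5 ×2
  A^-2: L=2 ×9, L=4 ×6
  A^-4: L=1 ×1, L=3 ×5
  A^-6: L=2 ×1
Each group contributes A^e * Σ count * d^(L-1):
Powers of d = -A^2 - A^-2: d^2 = A^4 + 2 + A^-4; d^3 = -A^6 - 3*A^2 - 3*A^-2 - A^-6; d^4 = A^8 + 4*A^4 + 6 + 4*A^-4 + A^-8.
  A^6 * (d^3) = -A^12 - 3*A^8 - 3*A^4 - 1
  A^4 * (5*d^2 + d^4) = A^12 + 9*A^8 + 16*A^4 + 9 + A^-4
  A^2 * (8*d + 7*d^3) = -7*A^8 - 29*A^4 - 29 - 7*A^-4
  A^0 * (4 + 14*d^2 + 2*d^4) = 2*A^8 + 22*A^4 + 44 + 22*A^-4 + 2*A^-8
  A^-2 * (9*d + 6*d^3) = -6*A^4 - 27 - 27*A^-4 - 6*A^-8
  A^-4 * (1 + 5*d^2) = 5 + 11*A^-4 + 5*A^-8
  A^-6 * (d) = -A^-4 - A^-8
Summing the groups: <K> = A^8 + 1 - A^-4
Normalise by the writhe: (-A^3)^(-w) = (-A^3)^(-4) = A^-12, so f(A) = A^-12 * <K> = A^-4 + A^-12 - A^-16.
Substitute A = t^(-1/4), i.e. A^e → t^(-e/4): V(t) = -t^4 + t^3 + t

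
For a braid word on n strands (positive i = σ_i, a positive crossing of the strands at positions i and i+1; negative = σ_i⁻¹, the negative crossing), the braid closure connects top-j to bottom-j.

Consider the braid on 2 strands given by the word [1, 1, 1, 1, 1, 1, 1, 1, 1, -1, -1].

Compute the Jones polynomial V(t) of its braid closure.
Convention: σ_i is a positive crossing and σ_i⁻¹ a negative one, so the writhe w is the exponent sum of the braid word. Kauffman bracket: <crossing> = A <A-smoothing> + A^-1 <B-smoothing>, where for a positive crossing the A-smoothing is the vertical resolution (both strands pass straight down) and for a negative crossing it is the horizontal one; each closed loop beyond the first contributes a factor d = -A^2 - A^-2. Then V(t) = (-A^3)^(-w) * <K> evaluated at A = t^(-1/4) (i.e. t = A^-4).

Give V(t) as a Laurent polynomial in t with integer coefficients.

-t^10 + t^9 - t^8 + t^7 - t^6 + t^5 + t^3

Derivation:
The presented braid s1 s1 s1 s1 s1 s1 s1 s1 s1 s1^-1 s1^-1 on 2 strands reduces by inverse Markov moves (closure unchanged at each step):
  Deconjugate: the word is γ·β·γ⁻¹ with γ = s1 (prefix) and γ⁻¹ = s1^-1 (suffix); strip both.
  Deconjugate: the word is γ·β·γ⁻¹ with γ = s1 (prefix) and γ⁻¹ = s1^-1 (suffix); strip both.
Reduced to β = s1 s1 s1 s1 s1 s1 s1 on 2 strands, 7 crossings.
Compute on β:
Braid: s1 s1 s1 s1 s1 s1 s1 on 2 strands, 7 crossings.
Writhe w = (#positive) - (#negative) = 7 - 0 = 7.
State-sum expansion of <K>. There are 2^7 = 128 states.
For each crossing: s=0 is the vertical smoothing, s=1 horizontal. Crossing k contributes A^(sign_k * (1 - 2*s_k)); loop factor d = -A^2 - A^-2.
Tabulate the states by total A-exponent and number of loops L (A-exp: L × count):
  A^7: L=2 ×1
  A^5: L=1 ×7
  A^3: L=2 ×21
  A^1: L=3 ×35
  A^-1: L=4 ×35
  A^-3: L=5 ×21
  A^-5: L=6 ×7
  A^-7: L=7 ×1
Each group contributes A^e * Σ count * d^(L-1):
Powers of d = -A^2 - A^-2: d^2 = A^4 + 2 + A^-4; d^3 = -A^6 - 3*A^2 - 3*A^-2 - A^-6; d^4 = A^8 + 4*A^4 + 6 + 4*A^-4 + A^-8; d^5 = -A^10 - 5*A^6 - 10*A^2 - 10*A^-2 - 5*A^-6 - A^-10; d^6 = A^12 + 6*A^8 + 15*A^4 + 20 + 15*A^-4 + 6*A^-8 + A^-12.
  A^7 * (d) = -A^9 - A^5
  A^5 * (7) = 7*A^5
  A^3 * (21*d) = -21*A^5 - 21*A
  A^1 * (35*d^2) = 35*A^5 + 70*A + 35*A^-3
  A^-1 * (35*d^3) = -35*A^5 - 105*A - 105*A^-3 - 35*A^-7
  A^-3 * (21*d^4) = 21*A^5 + 84*A + 126*A^-3 + 84*A^-7 + 21*A^-11
  A^-5 * (7*d^5) = -7*A^5 - 35*A - 70*A^-3 - 70*A^-7 - 35*A^-11 - 7*A^-15
  A^-7 * (d^6) = A^5 + 6*A + 15*A^-3 + 20*A^-7 + 15*A^-11 + 6*A^-15 + A^-19
Summing the groups: <K> = -A^9 - A + A^-3 - A^-7 + A^-11 - A^-15 + A^-19
Normalise by the writhe: (-A^3)^(-w) = (-A^3)^(-7) = -A^-21, so f(A) = -A^-21 * <K> = A^-12 + A^-20 - A^-24 + A^-28 - A^-32 + A^-36 - A^-40.
Substitute A = t^(-1/4), i.e. A^e → t^(-e/4): V(t) = -t^10 + t^9 - t^8 + t^7 - t^6 + t^5 + t^3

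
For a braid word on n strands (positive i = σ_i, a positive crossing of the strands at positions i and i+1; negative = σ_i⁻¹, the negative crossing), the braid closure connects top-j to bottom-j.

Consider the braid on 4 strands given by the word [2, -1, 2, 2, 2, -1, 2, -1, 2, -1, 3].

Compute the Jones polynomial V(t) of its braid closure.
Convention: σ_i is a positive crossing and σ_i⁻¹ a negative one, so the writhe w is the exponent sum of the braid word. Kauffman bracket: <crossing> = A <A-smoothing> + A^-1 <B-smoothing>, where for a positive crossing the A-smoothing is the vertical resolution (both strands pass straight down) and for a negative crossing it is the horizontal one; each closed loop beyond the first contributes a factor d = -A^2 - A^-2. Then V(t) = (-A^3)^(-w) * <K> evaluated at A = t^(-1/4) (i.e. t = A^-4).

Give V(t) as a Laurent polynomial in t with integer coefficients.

The presented braid s2 s1^-1 s2 s2 s2 s1^-1 s2 s1^-1 s2 s1^-1 s3 on 4 strands reduces by inverse Markov moves (closure unchanged at each step):
  Destabilize: the word has the form β·s3 where s3 occurs only as the final letter (β ∈ B_3); drop it and the last strand → 3 strands.
Reduced to β = s2 s1^-1 s2 s2 s2 s1^-1 s2 s1^-1 s2 s1^-1 on 3 strands, 10 crossings.
Compute on β:
Braid: s2 s1^-1 s2 s2 s2 s1^-1 s2 s1^-1 s2 s1^-1 on 3 strands, 10 crossings.
Writhe w = (#positive) - (#negative) = 6 - 4 = 2.
Computing the Kauffman bracket via state sum. There are 2^10 = 1024 states.
Smooth each crossing (0=||, 1=⌣⌢); contribution A^(Σ sign_k(1-2s_k)) * d^(L-1).
Tabulate the states by total A-exponent and number of loops L (A-exp: L × count):
  A^10: L=5 ×1
  A^8: L=4 ×10
  A^6: L=3 ×42, L=5 ×3
  A^4: L=2 ×90, L=4 ×29, L=6 ×1
  A^2: L=1 ×87, L=3 ×110, L=5 ×13
  A^0: L=2 ×179, L=4 ×71, L=6 ×2
  A^-2: L=3 ×187, L=5 ×23
  A^-4: L=4 ×117, L=6 ×3
  A^-6: L=5 ×45
  A^-8: L=6 ×10
  A^-10: L=7 ×1
Each group contributes A^e * Σ count * d^(L-1):
Powers of d = -A^2 - A^-2: d^2 = A^4 + 2 + A^-4; d^3 = -A^6 - 3*A^2 - 3*A^-2 - A^-6; d^4 = A^8 + 4*A^4 + 6 + 4*A^-4 + A^-8; d^5 = -A^10 - 5*A^6 - 10*A^2 - 10*A^-2 - 5*A^-6 - A^-10; d^6 = A^12 + 6*A^8 + 15*A^4 + 20 + 15*A^-4 + 6*A^-8 + A^-12.
  A^10 * (d^4) = A^18 + 4*A^14 + 6*A^10 + 4*A^6 + A^2
  A^8 * (10*d^3) = -10*A^14 - 30*A^10 - 30*A^6 - 10*A^2
  A^6 * (42*d^2 + 3*d^4) = 3*A^14 + 54*A^10 + 102*A^6 + 54*A^2 + 3*A^-2
  A^4 * (90*d + 29*d^3 + d^5) = -A^14 - 34*A^10 - 187*A^6 - 187*A^2 - 34*A^-2 - A^-6
  A^2 * (87 + 110*d^2 + 13*d^4) = 13*A^10 + 162*A^6 + 385*A^2 + 162*A^-2 + 13*A^-6
  A^0 * (179*d + 71*d^3 + 2*d^5) = -2*A^10 - 81*A^6 - 412*A^2 - 412*A^-2 - 81*A^-6 - 2*A^-10
  A^-2 * (187*d^2 + 23*d^4) = 23*A^6 + 279*A^2 + 512*A^-2 + 279*A^-6 + 23*A^-10
  A^-4 * (117*d^3 + 3*d^5) = -3*A^6 - 132*A^2 - 381*A^-2 - 381*A^-6 - 132*A^-10 - 3*A^-14
  A^-6 * (45*d^4) = 45*A^2 + 180*A^-2 + 270*A^-6 + 180*A^-10 + 45*A^-14
  A^-8 * (10*d^5) = -10*A^2 - 50*A^-2 - 100*A^-6 - 100*A^-10 - 50*A^-14 - 10*A^-18
  A^-10 * (d^6) = A^2 + 6*A^-2 + 15*A^-6 + 20*A^-10 + 15*A^-14 + 6*A^-18 + A^-22
Summing the groups: <K> = A^18 - 4*A^14 + 7*A^10 - 10*A^6 + 14*A^2 - 14*A^-2 + 14*A^-6 - 11*A^-10 + 7*A^-14 - 4*A^-18 + A^-22
Normalise by the writhe: (-A^3)^(-w) = (-A^3)^(-2) = A^-6, so f(A) = A^-6 * <K> = A^12 - 4*A^8 + 7*A^4 - 10 + 14*A^-4 - 14*A^-8 + 14*A^-12 - 11*A^-16 + 7*A^-20 - 4*A^-24 + A^-28.
Substitute A = t^(-1/4), i.e. A^e → t^(-e/4): V(t) = t^7 - 4*t^6 + 7*t^5 - 11*t^4 + 14*t^3 - 14*t^2 + 14*t - 10 + 7*t^-1 - 4*t^-2 + t^-3

Answer: t^7 - 4*t^6 + 7*t^5 - 11*t^4 + 14*t^3 - 14*t^2 + 14*t - 10 + 7*t^-1 - 4*t^-2 + t^-3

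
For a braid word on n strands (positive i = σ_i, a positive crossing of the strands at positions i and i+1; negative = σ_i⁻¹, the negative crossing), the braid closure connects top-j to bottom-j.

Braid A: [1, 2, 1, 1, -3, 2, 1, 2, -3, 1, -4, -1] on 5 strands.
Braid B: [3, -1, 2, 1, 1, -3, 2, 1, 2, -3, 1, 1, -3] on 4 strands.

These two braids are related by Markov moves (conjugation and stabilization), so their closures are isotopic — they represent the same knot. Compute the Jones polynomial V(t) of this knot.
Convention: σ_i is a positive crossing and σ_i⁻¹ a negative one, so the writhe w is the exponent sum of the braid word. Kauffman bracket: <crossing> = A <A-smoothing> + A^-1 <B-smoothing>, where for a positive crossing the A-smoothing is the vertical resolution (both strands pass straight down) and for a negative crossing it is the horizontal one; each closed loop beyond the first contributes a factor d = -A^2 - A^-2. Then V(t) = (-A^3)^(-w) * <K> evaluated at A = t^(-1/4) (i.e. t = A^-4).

-t^7 + 2*t^6 - 2*t^5 + 2*t^4 - 2*t^3 + 2*t^2 - t + 1

Derivation:
Markov-equivalent braids have isotopic closures, hence identical knot invariants. Strip the Markov moves from each word to reach a common short braid β, then compute V(t) once on β.
Braid A: s1 s2 s1 s1 s3^-1 s2 s1 s2 s3^-1 s1 s4^-1 s1^-1 on 5 strands reduces by inverse Markov moves (closure unchanged at each step):
  Deconjugate: the word is γ·β·γ⁻¹ with γ = s1 (prefix) and γ⁻¹ = s1^-1 (suffix); strip both.
  Destabilize: the word has the form β·s4^-1 where s4^-1 occurs only as the final letter (β ∈ B_4); drop it and the last strand → 4 strands.
Reduced to β = s2 s1 s1 s3^-1 s2 s1 s2 s3^-1 s1 on 4 strands, 9 crossings.
Braid B: s3 s1^-1 s2 s1 s1 s3^-1 s2 s1 s2 s3^-1 s1 s1 s3^-1 on 4 strands reduces by inverse Markov moves (closure unchanged at each step):
  Deconjugate: the word is γ·β·γ⁻¹ with γ = s3 s1^-1 (prefix) and γ⁻¹ = s1 s3^-1 (suffix); strip both.
Reduced to β = s2 s1 s1 s3^-1 s2 s1 s2 s3^-1 s1 on 4 strands, 9 crossings.
Both give the same β = s2 s1 s1 s3^-1 s2 s1 s2 s3^-1 s1 on 4 strands, so one state sum suffices:
Braid: s2 s1 s1 s3^-1 s2 s1 s2 s3^-1 s1 on 4 strands, 9 crossings.
Writhe w = (#positive) - (#negative) = 7 - 2 = 5.
Computing the Kauffman bracket via state sum. There are 2^9 = 512 states.
Smooth each crossing (0=||, 1=⌣⌢); contribution A^(Σ sign_k(1-2s_k)) * d^(L-1).
Tabulate the states by total A-exponent and number of loops L (A-exp: L × count):
  A^9: L=4 ×1
  A^7: L=3 ×9
  A^5: L=2 ×28, L=4 ×8
  A^3: L=1 ×32, L=3 ×48, L=5 ×4
  A^1: L=2 ×91, L=4 ×34, L=6 ×1
  A^-1: L=1 ×23, L=3 ×92, L=5 ×11
  A^-3: L=2 ×43, L=4 ×40, L=6 ×1
  A^-5: L=1 ×4, L=3 ×26, L=5 ×6
  A^-7: L=2 ×4, L=4 ×5
  A^-9: L=3 ×1
Each group contributes A^e * Σ count * d^(L-1):
Powers of d = -A^2 - A^-2: d^2 = A^4 + 2 + A^-4; d^3 = -A^6 - 3*A^2 - 3*A^-2 - A^-6; d^4 = A^8 + 4*A^4 + 6 + 4*A^-4 + A^-8; d^5 = -A^10 - 5*A^6 - 10*A^2 - 10*A^-2 - 5*A^-6 - A^-10.
  A^9 * (d^3) = -A^15 - 3*A^11 - 3*A^7 - A^3
  A^7 * (9*d^2) = 9*A^11 + 18*A^7 + 9*A^3
  A^5 * (28*d + 8*d^3) = -8*A^11 - 52*A^7 - 52*A^3 - 8*A^-1
  A^3 * (32 + 48*d^2 + 4*d^4) = 4*A^11 + 64*A^7 + 152*A^3 + 64*A^-1 + 4*A^-5
  A^1 * (91*d + 34*d^3 + d^5) = -A^11 - 39*A^7 - 203*A^3 - 203*A^-1 - 39*A^-5 - A^-9
  A^-1 * (23 + 92*d^2 + 11*d^4) = 11*A^7 + 136*A^3 + 273*A^-1 + 136*A^-5 + 11*A^-9
  A^-3 * (43*d + 40*d^3 + d^5) = -A^7 - 45*A^3 - 173*A^-1 - 173*A^-5 - 45*A^-9 - A^-13
  A^-5 * (4 + 26*d^2 + 6*d^4) = 6*A^3 + 50*A^-1 + 92*A^-5 + 50*A^-9 + 6*A^-13
  A^-7 * (4*d + 5*d^3) = -5*A^-1 - 19*A^-5 - 19*A^-9 - 5*A^-13
  A^-9 * (d^2) = A^-5 + 2*A^-9 + A^-13
Summing the groups: <K> = -A^15 + A^11 - 2*A^7 + 2*A^3 - 2*A^-1 + 2*A^-5 - 2*A^-9 + A^-13
Normalise by the writhe: (-A^3)^(-w) = (-A^3)^(-5) = -A^-15, so f(A) = -A^-15 * <K> = 1 - A^-4 + 2*A^-8 - 2*A^-12 + 2*A^-16 - 2*A^-20 + 2*A^-24 - A^-28.
Substitute A = t^(-1/4), i.e. A^e → t^(-e/4): V(t) = -t^7 + 2*t^6 - 2*t^5 + 2*t^4 - 2*t^3 + 2*t^2 - t + 1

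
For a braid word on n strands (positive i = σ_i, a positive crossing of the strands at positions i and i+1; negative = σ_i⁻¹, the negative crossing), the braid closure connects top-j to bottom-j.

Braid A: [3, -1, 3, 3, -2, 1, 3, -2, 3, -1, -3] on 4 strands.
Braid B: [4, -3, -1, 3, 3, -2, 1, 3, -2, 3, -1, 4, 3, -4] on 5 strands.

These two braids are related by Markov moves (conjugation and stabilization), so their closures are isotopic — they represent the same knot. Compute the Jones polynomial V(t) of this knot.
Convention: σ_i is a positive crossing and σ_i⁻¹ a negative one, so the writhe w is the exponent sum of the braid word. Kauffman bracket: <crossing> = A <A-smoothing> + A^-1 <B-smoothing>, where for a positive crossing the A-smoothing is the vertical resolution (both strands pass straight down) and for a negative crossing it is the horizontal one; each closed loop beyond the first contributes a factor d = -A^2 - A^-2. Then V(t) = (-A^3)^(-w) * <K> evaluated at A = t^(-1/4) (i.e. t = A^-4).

Markov-equivalent braids have isotopic closures, hence identical knot invariants. Strip the Markov moves from each word to reach a common short braid β, then compute V(t) once on β.
Braid A: s3 s1^-1 s3 s3 s2^-1 s1 s3 s2^-1 s3 s1^-1 s3^-1 on 4 strands reduces by inverse Markov moves (closure unchanged at each step):
  Deconjugate: the word is γ·β·γ⁻¹ with γ = s3 (prefix) and γ⁻¹ = s3^-1 (suffix); strip both.
Reduced to β = s1^-1 s3 s3 s2^-1 s1 s3 s2^-1 s3 s1^-1 on 4 strands, 9 crossings.
Braid B: s4 s3^-1 s1^-1 s3 s3 s2^-1 s1 s3 s2^-1 s3 s1^-1 s4 s3 s4^-1 on 5 strands reduces by inverse Markov moves (closure unchanged at each step):
  Deconjugate: the word is γ·β·γ⁻¹ with γ = s4 s3^-1 (prefix) and γ⁻¹ = s3 s4^-1 (suffix); strip both.
  Destabilize: the word has the form β·s4 where s4 occurs only as the final letter (β ∈ B_4); drop it and the last strand → 4 strands.
Reduced to β = s1^-1 s3 s3 s2^-1 s1 s3 s2^-1 s3 s1^-1 on 4 strands, 9 crossings.
Both give the same β = s1^-1 s3 s3 s2^-1 s1 s3 s2^-1 s3 s1^-1 on 4 strands, so one state sum suffices:
Braid: s1^-1 s3 s3 s2^-1 s1 s3 s2^-1 s3 s1^-1 on 4 strands, 9 crossings.
Writhe w = (#positive) - (#negative) = 5 - 4 = 1.
State-sum expansion of <K>. There are 2^9 = 512 states.
Each crossing splits two ways (0=vertical, 1=horizontal). The state's weight is A^(#A-smoothings - #B-smoothings) * d^(loops - 1).
Tabulate the states by total A-exponent and number of loops L (A-exp: L × count):
  A^9: L=4 ×1
  A^7: L=3 ×9
  A^5: L=2 ×29, L=4 ×7
  A^3: L=1 ×30, L=3 ×52, L=5 ×2
  A^1: L=2 ×83, L=4 ×43
  A^-1: L=1 ×11, L=3 ×93, L=5 ×22
  A^-3: L=2 ×19, L=4 ×58, L=6 ×7
  A^-5: L=3 ×15, L=5 ×20, L=7 ×1
  A^-7: L=4 ×6, L=6 ×3
  A^-9: L=5 ×1
Each group contributes A^e * Σ count * d^(L-1):
Powers of d = -A^2 - A^-2: d^2 = A^4 + 2 + A^-4; d^3 = -A^6 - 3*A^2 - 3*A^-2 - A^-6; d^4 = A^8 + 4*A^4 + 6 + 4*A^-4 + A^-8; d^5 = -A^10 - 5*A^6 - 10*A^2 - 10*A^-2 - 5*A^-6 - A^-10; d^6 = A^12 + 6*A^8 + 15*A^4 + 20 + 15*A^-4 + 6*A^-8 + A^-12.
  A^9 * (d^3) = -A^15 - 3*A^11 - 3*A^7 - A^3
  A^7 * (9*d^2) = 9*A^11 + 18*A^7 + 9*A^3
  A^5 * (29*d + 7*d^3) = -7*A^11 - 50*A^7 - 50*A^3 - 7*A^-1
  A^3 * (30 + 52*d^2 + 2*d^4) = 2*A^11 + 60*A^7 + 146*A^3 + 60*A^-1 + 2*A^-5
  A^1 * (83*d + 43*d^3) = -43*A^7 - 212*A^3 - 212*A^-1 - 43*A^-5
  A^-1 * (11 + 93*d^2 + 22*d^4) = 22*A^7 + 181*A^3 + 329*A^-1 + 181*A^-5 + 22*A^-9
  A^-3 * (19*d + 58*d^3 + 7*d^5) = -7*A^7 - 93*A^3 - 263*A^-1 - 263*A^-5 - 93*A^-9 - 7*A^-13
  A^-5 * (15*d^2 + 20*d^4 + d^6) = A^7 + 26*A^3 + 110*A^-1 + 170*A^-5 + 110*A^-9 + 26*A^-13 + A^-17
  A^-7 * (6*d^3 + 3*d^5) = -3*A^3 - 21*A^-1 - 48*A^-5 - 48*A^-9 - 21*A^-13 - 3*A^-17
  A^-9 * (d^4) = A^-1 + 4*A^-5 + 6*A^-9 + 4*A^-13 + A^-17
Summing the groups: <K> = -A^15 + A^11 - 2*A^7 + 3*A^3 - 3*A^-1 + 3*A^-5 - 3*A^-9 + 2*A^-13 - A^-17
Normalise by the writhe: (-A^3)^(-w) = (-A^3)^(-1) = -A^-3, so f(A) = -A^-3 * <K> = A^12 - A^8 + 2*A^4 - 3 + 3*A^-4 - 3*A^-8 + 3*A^-12 - 2*A^-16 + A^-20.
Substitute A = t^(-1/4), i.e. A^e → t^(-e/4): V(t) = t^5 - 2*t^4 + 3*t^3 - 3*t^2 + 3*t - 3 + 2*t^-1 - t^-2 + t^-3

Answer: t^5 - 2*t^4 + 3*t^3 - 3*t^2 + 3*t - 3 + 2*t^-1 - t^-2 + t^-3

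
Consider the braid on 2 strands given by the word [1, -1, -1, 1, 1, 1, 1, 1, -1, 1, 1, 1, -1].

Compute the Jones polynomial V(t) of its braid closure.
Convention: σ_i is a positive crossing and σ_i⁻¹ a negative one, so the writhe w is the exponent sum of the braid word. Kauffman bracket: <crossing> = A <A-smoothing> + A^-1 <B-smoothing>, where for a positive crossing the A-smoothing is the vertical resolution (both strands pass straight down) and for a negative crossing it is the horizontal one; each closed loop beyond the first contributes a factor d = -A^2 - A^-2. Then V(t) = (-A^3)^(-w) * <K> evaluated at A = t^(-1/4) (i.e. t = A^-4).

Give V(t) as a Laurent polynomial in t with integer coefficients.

The presented braid s1 s1^-1 s1^-1 s1 s1 s1 s1 s1 s1^-1 s1 s1 s1 s1^-1 on 2 strands reduces by inverse Markov moves (closure unchanged at each step):
  Deconjugate: the word is γ·β·γ⁻¹ with γ = s1 s1^-1 (prefix) and γ⁻¹ = s1 s1^-1 (suffix); strip both.
  Deconjugate: the word is γ·β·γ⁻¹ with γ = s1^-1 (prefix) and γ⁻¹ = s1 (suffix); strip both.
Reduced to β = s1 s1 s1 s1 s1 s1^-1 s1 on 2 strands, 7 crossings.
Compute on β:
First cancel adjacent σ_i σ_i⁻¹ pairs (Reidemeister II — same braid, same closure): s1 s1 s1 s1 s1 s1^-1 s1 → s1 s1 s1 s1 s1.
Braid: s1 s1 s1 s1 s1 on 2 strands, 5 crossings.
Writhe w = (#positive) - (#negative) = 5 - 0 = 5.
Computing the Kauffman bracket via state sum. There are 2^5 = 32 states.
For each crossing: s=0 is the vertical smoothing, s=1 horizontal. Crossing k contributes A^(sign_k * (1 - 2*s_k)); loop factor d = -A^2 - A^-2.
  state 00000: A-exp=+5, loops=2, term = A^5 * d^1
  state 00001: A-exp=+3, loops=1, term = A^3 * d^0
  state 00010: A-exp=+3, loops=1, term = A^3 * d^0
  state 00011: A-exp=+1, loops=2, term = A^1 * d^1
  state 00100: A-exp=+3, loops=1, term = A^3 * d^0
  state 00101: A-exp=+1, loops=2, term = A^1 * d^1
  state 00110: A-exp=+1, loops=2, term = A^1 * d^1
  state 00111: A-exp=-1, loops=3, term = A^-1 * d^2
  state 01000: A-exp=+3, loops=1, term = A^3 * d^0
  state 01001: A-exp=+1, loops=2, term = A^1 * d^1
  state 01010: A-exp=+1, loops=2, term = A^1 * d^1
  state 01011: A-exp=-1, loops=3, term = A^-1 * d^2
  state 01100: A-exp=+1, loops=2, term = A^1 * d^1
  state 01101: A-exp=-1, loops=3, term = A^-1 * d^2
  state 01110: A-exp=-1, loops=3, term = A^-1 * d^2
  state 01111: A-exp=-3, loops=4, term = A^-3 * d^3
  state 10000: A-exp=+3, loops=1, term = A^3 * d^0
  state 10001: A-exp=+1, loops=2, term = A^1 * d^1
  state 10010: A-exp=+1, loops=2, term = A^1 * d^1
  state 10011: A-exp=-1, loops=3, term = A^-1 * d^2
  state 10100: A-exp=+1, loops=2, term = A^1 * d^1
  state 10101: A-exp=-1, loops=3, term = A^-1 * d^2
  state 10110: A-exp=-1, loops=3, term = A^-1 * d^2
  state 10111: A-exp=-3, loops=4, term = A^-3 * d^3
  state 11000: A-exp=+1, loops=2, term = A^1 * d^1
  state 11001: A-exp=-1, loops=3, term = A^-1 * d^2
  state 11010: A-exp=-1, loops=3, term = A^-1 * d^2
  state 11011: A-exp=-3, loops=4, term = A^-3 * d^3
  state 11100: A-exp=-1, loops=3, term = A^-1 * d^2
  state 11101: A-exp=-3, loops=4, term = A^-3 * d^3
  state 11110: A-exp=-3, loops=4, term = A^-3 * d^3
  state 11111: A-exp=-5, loops=5, term = A^-5 * d^4
Collect the terms by A-exponent (count of states per loop number):
Powers of d = -A^2 - A^-2: d^2 = A^4 + 2 + A^-4; d^3 = -A^6 - 3*A^2 - 3*A^-2 - A^-6; d^4 = A^8 + 4*A^4 + 6 + 4*A^-4 + A^-8.
  A^5 * (d) = -A^7 - A^3
  A^3 * (5) = 5*A^3
  A^1 * (10*d) = -10*A^3 - 10*A^-1
  A^-1 * (10*d^2) = 10*A^3 + 20*A^-1 + 10*A^-5
  A^-3 * (5*d^3) = -5*A^3 - 15*A^-1 - 15*A^-5 - 5*A^-9
  A^-5 * (d^4) = A^3 + 4*A^-1 + 6*A^-5 + 4*A^-9 + A^-13
Summing the groups: <K> = -A^7 - A^-1 + A^-5 - A^-9 + A^-13
Normalise by the writhe: (-A^3)^(-w) = (-A^3)^(-5) = -A^-15, so f(A) = -A^-15 * <K> = A^-8 + A^-16 - A^-20 + A^-24 - A^-28.
Substitute A = t^(-1/4), i.e. A^e → t^(-e/4): V(t) = -t^7 + t^6 - t^5 + t^4 + t^2

Answer: -t^7 + t^6 - t^5 + t^4 + t^2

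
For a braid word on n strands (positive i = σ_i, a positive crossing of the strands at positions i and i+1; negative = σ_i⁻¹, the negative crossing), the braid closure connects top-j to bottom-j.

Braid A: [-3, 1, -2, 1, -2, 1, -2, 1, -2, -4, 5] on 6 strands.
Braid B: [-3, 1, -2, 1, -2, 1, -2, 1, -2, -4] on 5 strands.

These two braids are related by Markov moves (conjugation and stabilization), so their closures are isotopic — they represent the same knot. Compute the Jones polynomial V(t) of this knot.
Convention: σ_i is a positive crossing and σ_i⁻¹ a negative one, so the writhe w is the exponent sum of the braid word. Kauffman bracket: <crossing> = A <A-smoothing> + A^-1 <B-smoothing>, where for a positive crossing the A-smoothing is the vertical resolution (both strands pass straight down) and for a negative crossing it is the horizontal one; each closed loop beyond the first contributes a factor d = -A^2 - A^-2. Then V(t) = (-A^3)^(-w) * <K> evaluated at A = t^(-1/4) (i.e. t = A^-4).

t^4 - 4*t^3 + 6*t^2 - 7*t + 9 - 7*t^-1 + 6*t^-2 - 4*t^-3 + t^-4

Derivation:
Markov-equivalent braids have isotopic closures, hence identical knot invariants. Strip the Markov moves from each word to reach a common short braid β, then compute V(t) once on β.
Braid A: s3^-1 s1 s2^-1 s1 s2^-1 s1 s2^-1 s1 s2^-1 s4^-1 s5 on 6 strands reduces by inverse Markov moves (closure unchanged at each step):
  Destabilize: the word has the form β·s5 where s5 occurs only as the final letter (β ∈ B_5); drop it and the last strand → 5 strands.
  Destabilize: the word has the form β·s4^-1 where s4^-1 occurs only as the final letter (β ∈ B_4); drop it and the last strand → 4 strands.
Reduced to β = s3^-1 s1 s2^-1 s1 s2^-1 s1 s2^-1 s1 s2^-1 on 4 strands, 9 crossings.
Braid B: s3^-1 s1 s2^-1 s1 s2^-1 s1 s2^-1 s1 s2^-1 s4^-1 on 5 strands reduces by inverse Markov moves (closure unchanged at each step):
  Destabilize: the word has the form β·s4^-1 where s4^-1 occurs only as the final letter (β ∈ B_4); drop it and the last strand → 4 strands.
Reduced to β = s3^-1 s1 s2^-1 s1 s2^-1 s1 s2^-1 s1 s2^-1 on 4 strands, 9 crossings.
Both give the same β = s3^-1 s1 s2^-1 s1 s2^-1 s1 s2^-1 s1 s2^-1 on 4 strands, so one state sum suffices:
Braid: s3^-1 s1 s2^-1 s1 s2^-1 s1 s2^-1 s1 s2^-1 on 4 strands, 9 crossings.
Writhe w = (#positive) - (#negative) = 4 - 5 = -1.
Computing the Kauffman bracket via state sum. There are 2^9 = 512 states.
Each crossing splits two ways (0=vertical, 1=horizontal). The state's weight is A^(#A-smoothings - #B-smoothings) * d^(loops - 1).
Tabulate the states by total A-exponent and number of loops L (A-exp: L × count):
  A^9: L=5 ×1
  A^7: L=4 ×8, L=6 ×1
  A^5: L=3 ×28, L=5 ×8
  A^3: L=2 ×52, L=4 ×32
  A^1: L=1 ×45, L=3 ×77, L=5 ×4
  A^-1: L=2 ×97, L=4 ×29
  A^-3: L=3 ×80, L=5 ×4
  A^-5: L=4 ×36
  A^-7: L=5 ×9
  A^-9: L=6 ×1
Each group contributes A^e * Σ count * d^(L-1):
Powers of d = -A^2 - A^-2: d^2 = A^4 + 2 + A^-4; d^3 = -A^6 - 3*A^2 - 3*A^-2 - A^-6; d^4 = A^8 + 4*A^4 + 6 + 4*A^-4 + A^-8; d^5 = -A^10 - 5*A^6 - 10*A^2 - 10*A^-2 - 5*A^-6 - A^-10.
  A^9 * (d^4) = A^17 + 4*A^13 + 6*A^9 + 4*A^5 + A
  A^7 * (8*d^3 + d^5) = -A^17 - 13*A^13 - 34*A^9 - 34*A^5 - 13*A - A^-3
  A^5 * (28*d^2 + 8*d^4) = 8*A^13 + 60*A^9 + 104*A^5 + 60*A + 8*A^-3
  A^3 * (52*d + 32*d^3) = -32*A^9 - 148*A^5 - 148*A - 32*A^-3
  A^1 * (45 + 77*d^2 + 4*d^4) = 4*A^9 + 93*A^5 + 223*A + 93*A^-3 + 4*A^-7
  A^-1 * (97*d + 29*d^3) = -29*A^5 - 184*A - 184*A^-3 - 29*A^-7
  A^-3 * (80*d^2 + 4*d^4) = 4*A^5 + 96*A + 184*A^-3 + 96*A^-7 + 4*A^-11
  A^-5 * (36*d^3) = -36*A - 108*A^-3 - 108*A^-7 - 36*A^-11
  A^-7 * (9*d^4) = 9*A + 36*A^-3 + 54*A^-7 + 36*A^-11 + 9*A^-15
  A^-9 * (d^5) = -A - 5*A^-3 - 10*A^-7 - 10*A^-11 - 5*A^-15 - A^-19
Summing the groups: <K> = -A^13 + 4*A^9 - 6*A^5 + 7*A - 9*A^-3 + 7*A^-7 - 6*A^-11 + 4*A^-15 - A^-19
Normalise by the writhe: (-A^3)^(-w) = (-A^3)^(1) = -A^3, so f(A) = -A^3 * <K> = A^16 - 4*A^12 + 6*A^8 - 7*A^4 + 9 - 7*A^-4 + 6*A^-8 - 4*A^-12 + A^-16.
Substitute A = t^(-1/4), i.e. A^e → t^(-e/4): V(t) = t^4 - 4*t^3 + 6*t^2 - 7*t + 9 - 7*t^-1 + 6*t^-2 - 4*t^-3 + t^-4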